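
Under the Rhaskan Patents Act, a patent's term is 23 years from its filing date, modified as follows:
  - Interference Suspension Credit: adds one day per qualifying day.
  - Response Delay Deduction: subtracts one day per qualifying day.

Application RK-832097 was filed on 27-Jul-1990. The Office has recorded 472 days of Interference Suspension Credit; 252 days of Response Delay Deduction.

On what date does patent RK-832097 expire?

Base term: filing date + 23 years → 27 July 2013.
Interference Suspension Credit: +472 days → 11 November 2014.
Response Delay Deduction: −252 days → 4 March 2014.

March 4, 2014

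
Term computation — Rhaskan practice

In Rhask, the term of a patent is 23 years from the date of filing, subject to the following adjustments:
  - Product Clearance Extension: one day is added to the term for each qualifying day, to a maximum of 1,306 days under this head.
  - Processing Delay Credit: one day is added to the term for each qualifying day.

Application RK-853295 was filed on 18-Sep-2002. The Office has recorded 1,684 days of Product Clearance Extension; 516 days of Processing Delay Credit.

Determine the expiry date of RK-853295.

Base term: filing date + 23 years → 18 September 2025.
Product Clearance Extension: 1684 days claimed exceeds the 1306-day cap, so +1306 days → 16 April 2029.
Processing Delay Credit: +516 days → 14 September 2030.

September 14, 2030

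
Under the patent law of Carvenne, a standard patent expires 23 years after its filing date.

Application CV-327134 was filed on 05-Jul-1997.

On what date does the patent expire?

Filing date + 23 years → 5 July 2020.

2020-07-05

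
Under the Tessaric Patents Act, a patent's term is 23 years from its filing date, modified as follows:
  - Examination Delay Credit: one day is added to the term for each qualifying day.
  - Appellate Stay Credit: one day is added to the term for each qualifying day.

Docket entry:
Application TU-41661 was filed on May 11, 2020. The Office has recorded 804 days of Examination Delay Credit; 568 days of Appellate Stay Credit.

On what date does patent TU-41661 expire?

Base term: filing date + 23 years → 11 May 2043.
Examination Delay Credit: +804 days → 23 July 2045.
Appellate Stay Credit: +568 days → 11 February 2047.

2047-02-11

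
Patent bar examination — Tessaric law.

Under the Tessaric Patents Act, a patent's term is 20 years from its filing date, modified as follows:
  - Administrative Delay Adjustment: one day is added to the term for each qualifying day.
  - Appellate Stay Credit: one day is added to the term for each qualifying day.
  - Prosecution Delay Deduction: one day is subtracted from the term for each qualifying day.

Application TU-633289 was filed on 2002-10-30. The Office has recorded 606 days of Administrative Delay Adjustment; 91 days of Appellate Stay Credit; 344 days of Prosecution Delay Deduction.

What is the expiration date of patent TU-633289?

October 18, 2023

Base term: filing date + 20 years → 30 October 2022.
Administrative Delay Adjustment: +606 days → 27 June 2024.
Appellate Stay Credit: +91 days → 26 September 2024.
Prosecution Delay Deduction: −344 days → 18 October 2023.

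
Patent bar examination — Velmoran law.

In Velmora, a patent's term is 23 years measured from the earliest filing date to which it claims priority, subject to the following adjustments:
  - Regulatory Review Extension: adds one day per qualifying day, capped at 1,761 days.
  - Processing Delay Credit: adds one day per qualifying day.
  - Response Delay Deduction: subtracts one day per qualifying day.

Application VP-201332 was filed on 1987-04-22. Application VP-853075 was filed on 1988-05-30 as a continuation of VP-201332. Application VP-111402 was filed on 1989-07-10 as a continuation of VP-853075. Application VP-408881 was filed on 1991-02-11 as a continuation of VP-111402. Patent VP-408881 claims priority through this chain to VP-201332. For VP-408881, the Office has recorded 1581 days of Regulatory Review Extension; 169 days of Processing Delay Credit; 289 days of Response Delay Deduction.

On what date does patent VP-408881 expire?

April 22, 2014

Earliest priority filing: 22 April 1987.
Base term: 22 April 1987 + 23 years → 22 April 2010.
Regulatory Review Extension: 1581 days (within the 1761-day cap) → +1581 days → 20 August 2014.
Processing Delay Credit: +169 days → 5 February 2015.
Response Delay Deduction: −289 days → 22 April 2014.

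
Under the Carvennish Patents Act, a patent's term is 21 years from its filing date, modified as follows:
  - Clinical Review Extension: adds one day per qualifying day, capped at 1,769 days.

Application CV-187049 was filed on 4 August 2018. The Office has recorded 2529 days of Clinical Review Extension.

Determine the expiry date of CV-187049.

2044-06-07

Base term: filing date + 21 years → 4 August 2039.
Clinical Review Extension: 2529 days claimed exceeds the 1769-day cap, so +1769 days → 7 June 2044.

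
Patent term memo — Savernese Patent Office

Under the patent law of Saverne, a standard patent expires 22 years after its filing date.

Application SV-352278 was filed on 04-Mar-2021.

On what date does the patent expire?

2043-03-04

Filing date + 22 years → 4 March 2043.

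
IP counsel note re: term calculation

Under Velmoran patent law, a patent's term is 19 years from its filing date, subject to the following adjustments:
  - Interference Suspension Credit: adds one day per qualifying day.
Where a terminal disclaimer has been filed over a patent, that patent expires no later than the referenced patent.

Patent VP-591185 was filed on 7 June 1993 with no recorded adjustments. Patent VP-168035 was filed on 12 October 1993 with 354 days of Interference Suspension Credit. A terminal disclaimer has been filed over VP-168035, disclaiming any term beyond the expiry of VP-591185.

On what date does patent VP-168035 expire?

2012-06-07

Natural term of VP-168035:
  Base: filing + 19 years → 12 October 2012.
  Interference Suspension Credit: +354 days → 1 October 2013.
Expiry of referenced patent VP-591185:
  Base: filing + 19 years → 7 June 2012.
Terminal disclaimer: VP-168035 expires on the earlier of 1 October 2013 and 7 June 2012.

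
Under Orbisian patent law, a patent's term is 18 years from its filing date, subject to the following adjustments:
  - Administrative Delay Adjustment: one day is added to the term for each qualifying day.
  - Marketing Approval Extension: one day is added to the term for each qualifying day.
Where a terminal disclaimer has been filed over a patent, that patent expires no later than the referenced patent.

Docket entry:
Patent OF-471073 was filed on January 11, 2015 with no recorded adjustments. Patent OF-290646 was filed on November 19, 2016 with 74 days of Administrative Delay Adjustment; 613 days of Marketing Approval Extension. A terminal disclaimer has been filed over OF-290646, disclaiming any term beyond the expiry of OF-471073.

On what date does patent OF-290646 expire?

Natural term of OF-290646:
  Base: filing + 18 years → 19 November 2034.
  Administrative Delay Adjustment: +74 days → 1 February 2035.
  Marketing Approval Extension: +613 days → 6 October 2036.
Expiry of referenced patent OF-471073:
  Base: filing + 18 years → 11 January 2033.
Terminal disclaimer: OF-290646 expires on the earlier of 6 October 2036 and 11 January 2033.

January 11, 2033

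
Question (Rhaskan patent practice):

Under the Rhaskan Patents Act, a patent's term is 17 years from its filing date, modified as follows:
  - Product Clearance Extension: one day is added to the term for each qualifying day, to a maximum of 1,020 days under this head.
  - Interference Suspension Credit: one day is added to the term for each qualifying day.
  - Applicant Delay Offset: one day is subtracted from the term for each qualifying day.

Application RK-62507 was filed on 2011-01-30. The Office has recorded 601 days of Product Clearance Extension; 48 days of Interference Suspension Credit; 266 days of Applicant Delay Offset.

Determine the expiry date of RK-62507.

2029-02-16

Base term: filing date + 17 years → 30 January 2028.
Product Clearance Extension: 601 days (within the 1020-day cap) → +601 days → 22 September 2029.
Interference Suspension Credit: +48 days → 9 November 2029.
Applicant Delay Offset: −266 days → 16 February 2029.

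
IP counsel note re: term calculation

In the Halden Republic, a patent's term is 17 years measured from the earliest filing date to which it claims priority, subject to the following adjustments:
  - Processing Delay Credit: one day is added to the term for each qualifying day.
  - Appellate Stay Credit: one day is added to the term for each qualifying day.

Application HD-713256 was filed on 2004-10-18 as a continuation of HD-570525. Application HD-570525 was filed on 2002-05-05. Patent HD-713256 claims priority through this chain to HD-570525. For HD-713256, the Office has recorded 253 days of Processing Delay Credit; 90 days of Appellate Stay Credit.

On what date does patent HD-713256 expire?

Earliest priority filing: 5 May 2002.
Base term: 5 May 2002 + 17 years → 5 May 2019.
Processing Delay Credit: +253 days → 13 January 2020.
Appellate Stay Credit: +90 days → 12 April 2020.

April 12, 2020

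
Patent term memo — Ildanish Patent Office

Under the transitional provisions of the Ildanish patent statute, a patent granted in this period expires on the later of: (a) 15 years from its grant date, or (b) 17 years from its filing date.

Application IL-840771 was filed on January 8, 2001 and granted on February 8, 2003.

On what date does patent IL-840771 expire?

February 8, 2018

(a) grant + 15 years → 8 February 2018.
(b) filing + 17 years → 8 January 2018.
Later of the two: 8 February 2018.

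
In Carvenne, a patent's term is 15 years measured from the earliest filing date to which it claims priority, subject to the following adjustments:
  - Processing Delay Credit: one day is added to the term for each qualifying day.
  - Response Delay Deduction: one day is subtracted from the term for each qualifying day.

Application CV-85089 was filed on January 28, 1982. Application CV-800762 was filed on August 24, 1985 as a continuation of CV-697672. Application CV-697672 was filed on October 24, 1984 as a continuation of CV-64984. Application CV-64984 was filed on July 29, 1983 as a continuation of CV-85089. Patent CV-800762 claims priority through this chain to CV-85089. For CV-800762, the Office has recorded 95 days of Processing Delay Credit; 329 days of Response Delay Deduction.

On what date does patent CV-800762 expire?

June 8, 1996

Earliest priority filing: 28 January 1982.
Base term: 28 January 1982 + 15 years → 28 January 1997.
Processing Delay Credit: +95 days → 3 May 1997.
Response Delay Deduction: −329 days → 8 June 1996.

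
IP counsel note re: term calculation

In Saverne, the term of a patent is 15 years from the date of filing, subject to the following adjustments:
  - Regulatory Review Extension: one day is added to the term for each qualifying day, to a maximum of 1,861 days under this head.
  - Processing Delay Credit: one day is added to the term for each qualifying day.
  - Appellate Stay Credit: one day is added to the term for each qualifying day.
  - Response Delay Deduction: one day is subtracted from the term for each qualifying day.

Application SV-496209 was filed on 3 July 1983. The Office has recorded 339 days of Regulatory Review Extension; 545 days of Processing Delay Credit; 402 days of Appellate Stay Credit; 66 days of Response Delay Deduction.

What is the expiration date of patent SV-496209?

November 4, 2001

Base term: filing date + 15 years → 3 July 1998.
Regulatory Review Extension: 339 days (within the 1861-day cap) → +339 days → 7 June 1999.
Processing Delay Credit: +545 days → 3 December 2000.
Appellate Stay Credit: +402 days → 9 January 2002.
Response Delay Deduction: −66 days → 4 November 2001.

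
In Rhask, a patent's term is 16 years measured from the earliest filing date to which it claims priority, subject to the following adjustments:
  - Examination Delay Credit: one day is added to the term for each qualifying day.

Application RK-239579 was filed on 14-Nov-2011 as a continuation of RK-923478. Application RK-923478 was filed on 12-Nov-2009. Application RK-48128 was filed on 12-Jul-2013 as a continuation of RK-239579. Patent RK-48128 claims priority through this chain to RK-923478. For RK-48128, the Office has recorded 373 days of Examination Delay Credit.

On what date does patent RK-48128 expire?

November 20, 2026

Earliest priority filing: 12 November 2009.
Base term: 12 November 2009 + 16 years → 12 November 2025.
Examination Delay Credit: +373 days → 20 November 2026.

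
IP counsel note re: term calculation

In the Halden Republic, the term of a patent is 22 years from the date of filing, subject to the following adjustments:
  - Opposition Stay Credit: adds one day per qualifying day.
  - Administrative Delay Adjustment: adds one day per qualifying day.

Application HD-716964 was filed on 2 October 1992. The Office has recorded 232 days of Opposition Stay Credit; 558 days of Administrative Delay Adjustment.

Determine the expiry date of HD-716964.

Base term: filing date + 22 years → 2 October 2014.
Opposition Stay Credit: +232 days → 22 May 2015.
Administrative Delay Adjustment: +558 days → 30 November 2016.

2016-11-30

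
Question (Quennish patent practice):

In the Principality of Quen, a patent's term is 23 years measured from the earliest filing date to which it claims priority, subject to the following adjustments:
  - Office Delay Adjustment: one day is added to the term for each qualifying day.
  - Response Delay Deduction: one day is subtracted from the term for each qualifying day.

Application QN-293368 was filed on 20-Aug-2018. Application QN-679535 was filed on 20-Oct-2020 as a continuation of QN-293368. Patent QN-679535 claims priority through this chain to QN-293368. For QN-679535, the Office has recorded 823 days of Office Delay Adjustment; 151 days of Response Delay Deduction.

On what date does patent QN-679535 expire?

June 23, 2043

Earliest priority filing: 20 August 2018.
Base term: 20 August 2018 + 23 years → 20 August 2041.
Office Delay Adjustment: +823 days → 21 November 2043.
Response Delay Deduction: −151 days → 23 June 2043.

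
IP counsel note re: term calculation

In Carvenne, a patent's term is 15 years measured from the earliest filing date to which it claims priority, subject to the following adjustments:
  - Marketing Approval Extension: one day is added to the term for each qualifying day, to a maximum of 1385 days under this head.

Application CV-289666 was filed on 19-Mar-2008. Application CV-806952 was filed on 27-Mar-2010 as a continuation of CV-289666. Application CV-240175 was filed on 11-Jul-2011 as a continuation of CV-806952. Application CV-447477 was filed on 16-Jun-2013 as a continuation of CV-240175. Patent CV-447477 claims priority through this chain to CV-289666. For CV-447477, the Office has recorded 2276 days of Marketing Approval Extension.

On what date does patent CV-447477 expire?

Earliest priority filing: 19 March 2008.
Base term: 19 March 2008 + 15 years → 19 March 2023.
Marketing Approval Extension: 2276 days claimed exceeds the 1385-day cap, so +1385 days → 2 January 2027.

2027-01-02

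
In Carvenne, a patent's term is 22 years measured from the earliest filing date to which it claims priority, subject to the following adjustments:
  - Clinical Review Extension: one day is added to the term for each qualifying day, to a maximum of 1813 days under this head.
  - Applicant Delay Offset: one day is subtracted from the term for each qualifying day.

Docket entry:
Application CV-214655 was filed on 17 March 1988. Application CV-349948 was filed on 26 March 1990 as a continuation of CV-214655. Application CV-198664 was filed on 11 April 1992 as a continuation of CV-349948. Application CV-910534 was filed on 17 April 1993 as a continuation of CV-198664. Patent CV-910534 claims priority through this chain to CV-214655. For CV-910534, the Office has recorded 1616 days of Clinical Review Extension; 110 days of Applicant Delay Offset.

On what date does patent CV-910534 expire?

Earliest priority filing: 17 March 1988.
Base term: 17 March 1988 + 22 years → 17 March 2010.
Clinical Review Extension: 1616 days (within the 1813-day cap) → +1616 days → 19 August 2014.
Applicant Delay Offset: −110 days → 1 May 2014.

2014-05-01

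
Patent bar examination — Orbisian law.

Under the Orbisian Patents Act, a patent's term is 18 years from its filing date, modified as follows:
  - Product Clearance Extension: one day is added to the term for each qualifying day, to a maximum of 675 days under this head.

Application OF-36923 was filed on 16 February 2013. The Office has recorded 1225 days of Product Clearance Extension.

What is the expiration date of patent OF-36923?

Base term: filing date + 18 years → 16 February 2031.
Product Clearance Extension: 1225 days claimed exceeds the 675-day cap, so +675 days → 22 December 2032.

December 22, 2032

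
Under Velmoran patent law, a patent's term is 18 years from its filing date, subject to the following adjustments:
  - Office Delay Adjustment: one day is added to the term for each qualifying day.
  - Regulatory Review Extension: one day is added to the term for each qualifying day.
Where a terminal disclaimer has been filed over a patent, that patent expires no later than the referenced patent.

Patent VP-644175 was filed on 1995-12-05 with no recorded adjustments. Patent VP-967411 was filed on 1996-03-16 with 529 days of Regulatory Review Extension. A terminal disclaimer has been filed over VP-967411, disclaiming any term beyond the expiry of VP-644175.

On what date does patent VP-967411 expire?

2013-12-05

Natural term of VP-967411:
  Base: filing + 18 years → 16 March 2014.
  Regulatory Review Extension: +529 days → 27 August 2015.
Expiry of referenced patent VP-644175:
  Base: filing + 18 years → 5 December 2013.
Terminal disclaimer: VP-967411 expires on the earlier of 27 August 2015 and 5 December 2013.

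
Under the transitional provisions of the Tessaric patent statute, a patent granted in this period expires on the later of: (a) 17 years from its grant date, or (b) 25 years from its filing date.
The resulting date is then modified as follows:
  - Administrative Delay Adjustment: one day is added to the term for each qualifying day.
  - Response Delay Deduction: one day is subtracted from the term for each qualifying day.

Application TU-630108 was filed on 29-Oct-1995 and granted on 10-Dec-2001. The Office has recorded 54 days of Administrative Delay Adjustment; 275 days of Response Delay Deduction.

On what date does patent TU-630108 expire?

(a) grant + 17 years → 10 December 2018.
(b) filing + 25 years → 29 October 2020.
Later of the two: 29 October 2020.
Administrative Delay Adjustment: +54 days → 22 December 2020.
Response Delay Deduction: −275 days → 22 March 2020.

March 22, 2020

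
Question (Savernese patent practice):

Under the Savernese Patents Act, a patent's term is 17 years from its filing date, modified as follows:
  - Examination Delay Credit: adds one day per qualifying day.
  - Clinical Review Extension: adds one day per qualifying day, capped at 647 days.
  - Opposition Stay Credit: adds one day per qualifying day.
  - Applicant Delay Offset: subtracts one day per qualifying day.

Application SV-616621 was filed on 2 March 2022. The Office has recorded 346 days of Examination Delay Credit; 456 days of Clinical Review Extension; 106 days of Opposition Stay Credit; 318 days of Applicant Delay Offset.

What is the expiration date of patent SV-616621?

Base term: filing date + 17 years → 2 March 2039.
Examination Delay Credit: +346 days → 11 February 2040.
Clinical Review Extension: 456 days (within the 647-day cap) → +456 days → 12 May 2041.
Opposition Stay Credit: +106 days → 26 August 2041.
Applicant Delay Offset: −318 days → 12 October 2040.

October 12, 2040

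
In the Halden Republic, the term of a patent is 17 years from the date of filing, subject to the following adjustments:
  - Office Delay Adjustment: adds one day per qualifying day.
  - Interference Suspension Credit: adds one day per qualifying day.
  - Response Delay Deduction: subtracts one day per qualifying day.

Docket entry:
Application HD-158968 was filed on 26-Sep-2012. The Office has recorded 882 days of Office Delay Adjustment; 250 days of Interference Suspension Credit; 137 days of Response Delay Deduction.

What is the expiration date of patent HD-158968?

Base term: filing date + 17 years → 26 September 2029.
Office Delay Adjustment: +882 days → 25 February 2032.
Interference Suspension Credit: +250 days → 1 November 2032.
Response Delay Deduction: −137 days → 17 June 2032.

June 17, 2032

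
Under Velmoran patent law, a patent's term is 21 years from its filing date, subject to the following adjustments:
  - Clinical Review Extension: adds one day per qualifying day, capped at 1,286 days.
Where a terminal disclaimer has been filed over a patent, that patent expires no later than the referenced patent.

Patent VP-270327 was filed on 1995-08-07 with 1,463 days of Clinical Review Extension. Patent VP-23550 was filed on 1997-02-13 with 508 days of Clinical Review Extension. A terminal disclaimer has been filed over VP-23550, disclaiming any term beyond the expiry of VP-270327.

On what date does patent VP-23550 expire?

Natural term of VP-23550:
  Base: filing + 21 years → 13 February 2018.
  Clinical Review Extension: 508 days (within the 1286-day cap) → +508 days → 6 July 2019.
Expiry of referenced patent VP-270327:
  Base: filing + 21 years → 7 August 2016.
  Clinical Review Extension: 1463 days claimed exceeds the 1286-day cap, so +1286 days → 14 February 2020.
Terminal disclaimer: VP-23550 expires on the earlier of 6 July 2019 and 14 February 2020.

July 6, 2019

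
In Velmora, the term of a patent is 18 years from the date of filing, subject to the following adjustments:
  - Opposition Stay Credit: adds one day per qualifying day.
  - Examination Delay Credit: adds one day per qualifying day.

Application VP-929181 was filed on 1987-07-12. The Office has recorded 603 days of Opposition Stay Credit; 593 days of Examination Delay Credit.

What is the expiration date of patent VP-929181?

October 20, 2008

Base term: filing date + 18 years → 12 July 2005.
Opposition Stay Credit: +603 days → 7 March 2007.
Examination Delay Credit: +593 days → 20 October 2008.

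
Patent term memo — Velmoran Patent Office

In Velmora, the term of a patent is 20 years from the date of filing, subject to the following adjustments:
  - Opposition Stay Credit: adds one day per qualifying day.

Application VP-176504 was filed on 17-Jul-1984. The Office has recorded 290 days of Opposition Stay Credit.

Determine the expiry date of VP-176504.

2005-05-03

Base term: filing date + 20 years → 17 July 2004.
Opposition Stay Credit: +290 days → 3 May 2005.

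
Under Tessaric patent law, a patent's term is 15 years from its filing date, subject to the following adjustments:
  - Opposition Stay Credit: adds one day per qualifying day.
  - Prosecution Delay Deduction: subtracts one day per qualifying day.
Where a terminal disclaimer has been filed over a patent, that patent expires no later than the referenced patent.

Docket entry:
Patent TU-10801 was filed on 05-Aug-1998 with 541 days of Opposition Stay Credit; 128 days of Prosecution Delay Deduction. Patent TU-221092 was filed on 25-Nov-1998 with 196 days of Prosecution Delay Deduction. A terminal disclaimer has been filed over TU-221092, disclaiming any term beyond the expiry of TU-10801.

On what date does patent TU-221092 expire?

Natural term of TU-221092:
  Base: filing + 15 years → 25 November 2013.
  Prosecution Delay Deduction: −196 days → 13 May 2013.
Expiry of referenced patent TU-10801:
  Base: filing + 15 years → 5 August 2013.
  Opposition Stay Credit: +541 days → 28 January 2015.
  Prosecution Delay Deduction: −128 days → 22 September 2014.
Terminal disclaimer: TU-221092 expires on the earlier of 13 May 2013 and 22 September 2014.

May 13, 2013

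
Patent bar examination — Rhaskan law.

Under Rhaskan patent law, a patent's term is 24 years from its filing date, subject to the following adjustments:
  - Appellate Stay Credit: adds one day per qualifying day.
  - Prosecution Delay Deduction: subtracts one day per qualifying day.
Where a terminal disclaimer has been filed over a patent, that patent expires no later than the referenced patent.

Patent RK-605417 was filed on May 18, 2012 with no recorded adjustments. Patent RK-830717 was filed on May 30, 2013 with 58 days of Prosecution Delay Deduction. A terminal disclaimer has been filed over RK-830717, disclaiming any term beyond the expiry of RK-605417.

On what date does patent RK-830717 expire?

May 18, 2036

Natural term of RK-830717:
  Base: filing + 24 years → 30 May 2037.
  Prosecution Delay Deduction: −58 days → 2 April 2037.
Expiry of referenced patent RK-605417:
  Base: filing + 24 years → 18 May 2036.
Terminal disclaimer: RK-830717 expires on the earlier of 2 April 2037 and 18 May 2036.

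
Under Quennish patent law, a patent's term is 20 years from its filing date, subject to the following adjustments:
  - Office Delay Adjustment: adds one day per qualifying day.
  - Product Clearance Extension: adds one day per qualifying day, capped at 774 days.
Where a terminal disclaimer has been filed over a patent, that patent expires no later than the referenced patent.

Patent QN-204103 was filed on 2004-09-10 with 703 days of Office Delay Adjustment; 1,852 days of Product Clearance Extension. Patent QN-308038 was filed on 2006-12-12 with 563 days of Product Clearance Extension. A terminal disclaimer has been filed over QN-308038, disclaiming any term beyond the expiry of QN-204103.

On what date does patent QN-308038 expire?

2028-06-27

Natural term of QN-308038:
  Base: filing + 20 years → 12 December 2026.
  Product Clearance Extension: 563 days (within the 774-day cap) → +563 days → 27 June 2028.
Expiry of referenced patent QN-204103:
  Base: filing + 20 years → 10 September 2024.
  Office Delay Adjustment: +703 days → 14 August 2026.
  Product Clearance Extension: 1852 days claimed exceeds the 774-day cap, so +774 days → 26 September 2028.
Terminal disclaimer: QN-308038 expires on the earlier of 27 June 2028 and 26 September 2028.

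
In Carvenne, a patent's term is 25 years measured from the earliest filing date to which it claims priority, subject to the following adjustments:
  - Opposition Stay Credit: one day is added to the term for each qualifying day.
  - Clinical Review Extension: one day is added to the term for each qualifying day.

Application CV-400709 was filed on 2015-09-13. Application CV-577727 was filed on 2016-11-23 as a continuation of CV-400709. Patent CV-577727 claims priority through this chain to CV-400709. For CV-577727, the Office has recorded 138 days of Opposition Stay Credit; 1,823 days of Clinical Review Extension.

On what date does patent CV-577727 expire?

Earliest priority filing: 13 September 2015.
Base term: 13 September 2015 + 25 years → 13 September 2040.
Opposition Stay Credit: +138 days → 29 January 2041.
Clinical Review Extension: +1823 days → 26 January 2046.

January 26, 2046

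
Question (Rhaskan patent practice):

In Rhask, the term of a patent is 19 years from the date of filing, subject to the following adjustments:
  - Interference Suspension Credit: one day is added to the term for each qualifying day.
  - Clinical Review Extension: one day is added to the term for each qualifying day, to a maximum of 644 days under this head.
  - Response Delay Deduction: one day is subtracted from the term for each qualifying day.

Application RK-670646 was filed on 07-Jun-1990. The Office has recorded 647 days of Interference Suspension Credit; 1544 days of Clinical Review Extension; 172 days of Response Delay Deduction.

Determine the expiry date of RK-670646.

Base term: filing date + 19 years → 7 June 2009.
Interference Suspension Credit: +647 days → 16 March 2011.
Clinical Review Extension: 1544 days claimed exceeds the 644-day cap, so +644 days → 19 December 2012.
Response Delay Deduction: −172 days → 30 June 2012.

June 30, 2012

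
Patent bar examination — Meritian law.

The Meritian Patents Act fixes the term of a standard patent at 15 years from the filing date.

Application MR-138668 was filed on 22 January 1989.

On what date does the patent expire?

January 22, 2004

Filing date + 15 years → 22 January 2004.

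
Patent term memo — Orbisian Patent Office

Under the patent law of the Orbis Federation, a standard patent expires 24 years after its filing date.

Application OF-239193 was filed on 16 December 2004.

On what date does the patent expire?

Filing date + 24 years → 16 December 2028.

December 16, 2028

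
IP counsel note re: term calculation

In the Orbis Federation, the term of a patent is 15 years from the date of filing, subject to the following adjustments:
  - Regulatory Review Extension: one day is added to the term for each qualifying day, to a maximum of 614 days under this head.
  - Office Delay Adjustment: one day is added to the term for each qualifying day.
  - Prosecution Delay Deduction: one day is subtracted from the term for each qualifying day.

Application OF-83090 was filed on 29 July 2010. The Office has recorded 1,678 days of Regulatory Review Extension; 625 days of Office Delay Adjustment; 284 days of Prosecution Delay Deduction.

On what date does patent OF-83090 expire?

Base term: filing date + 15 years → 29 July 2025.
Regulatory Review Extension: 1678 days claimed exceeds the 614-day cap, so +614 days → 4 April 2027.
Office Delay Adjustment: +625 days → 19 December 2028.
Prosecution Delay Deduction: −284 days → 10 March 2028.

2028-03-10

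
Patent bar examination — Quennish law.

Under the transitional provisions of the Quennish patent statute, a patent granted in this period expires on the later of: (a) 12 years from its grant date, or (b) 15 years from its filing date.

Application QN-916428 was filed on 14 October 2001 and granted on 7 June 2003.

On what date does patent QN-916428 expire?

(a) grant + 12 years → 7 June 2015.
(b) filing + 15 years → 14 October 2016.
Later of the two: 14 October 2016.

October 14, 2016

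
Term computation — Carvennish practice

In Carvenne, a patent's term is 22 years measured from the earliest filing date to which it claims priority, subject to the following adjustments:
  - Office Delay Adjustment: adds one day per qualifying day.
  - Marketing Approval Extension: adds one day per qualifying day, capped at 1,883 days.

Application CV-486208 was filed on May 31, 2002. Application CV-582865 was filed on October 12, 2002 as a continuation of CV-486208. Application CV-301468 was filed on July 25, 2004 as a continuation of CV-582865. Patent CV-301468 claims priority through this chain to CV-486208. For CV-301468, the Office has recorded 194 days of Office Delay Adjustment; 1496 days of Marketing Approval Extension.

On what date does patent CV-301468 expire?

2029-01-15

Earliest priority filing: 31 May 2002.
Base term: 31 May 2002 + 22 years → 31 May 2024.
Office Delay Adjustment: +194 days → 11 December 2024.
Marketing Approval Extension: 1496 days (within the 1883-day cap) → +1496 days → 15 January 2029.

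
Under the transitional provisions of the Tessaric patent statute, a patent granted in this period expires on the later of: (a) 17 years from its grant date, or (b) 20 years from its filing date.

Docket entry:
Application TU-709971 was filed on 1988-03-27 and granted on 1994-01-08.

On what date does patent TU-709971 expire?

January 8, 2011

(a) grant + 17 years → 8 January 2011.
(b) filing + 20 years → 27 March 2008.
Later of the two: 8 January 2011.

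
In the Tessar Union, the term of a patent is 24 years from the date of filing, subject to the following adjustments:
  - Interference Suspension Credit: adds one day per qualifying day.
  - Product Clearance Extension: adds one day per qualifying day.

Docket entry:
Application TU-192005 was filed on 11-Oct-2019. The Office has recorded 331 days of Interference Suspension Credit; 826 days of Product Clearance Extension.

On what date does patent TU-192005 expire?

2046-12-11

Base term: filing date + 24 years → 11 October 2043.
Interference Suspension Credit: +331 days → 6 September 2044.
Product Clearance Extension: +826 days → 11 December 2046.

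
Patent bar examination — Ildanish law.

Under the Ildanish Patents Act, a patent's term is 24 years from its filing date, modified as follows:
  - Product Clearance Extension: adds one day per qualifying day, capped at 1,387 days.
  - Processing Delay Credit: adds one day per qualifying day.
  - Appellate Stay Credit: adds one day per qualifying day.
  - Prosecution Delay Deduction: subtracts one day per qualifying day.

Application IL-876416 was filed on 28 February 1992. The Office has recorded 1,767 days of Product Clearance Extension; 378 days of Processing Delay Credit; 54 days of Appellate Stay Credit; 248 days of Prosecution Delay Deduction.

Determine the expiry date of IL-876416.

June 17, 2020

Base term: filing date + 24 years → 28 February 2016.
Product Clearance Extension: 1767 days claimed exceeds the 1387-day cap, so +1387 days → 16 December 2019.
Processing Delay Credit: +378 days → 28 December 2020.
Appellate Stay Credit: +54 days → 20 February 2021.
Prosecution Delay Deduction: −248 days → 17 June 2020.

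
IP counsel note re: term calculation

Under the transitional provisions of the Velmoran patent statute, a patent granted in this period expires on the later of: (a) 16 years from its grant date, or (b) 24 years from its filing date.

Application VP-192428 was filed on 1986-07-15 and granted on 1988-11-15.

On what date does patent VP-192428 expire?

2010-07-15

(a) grant + 16 years → 15 November 2004.
(b) filing + 24 years → 15 July 2010.
Later of the two: 15 July 2010.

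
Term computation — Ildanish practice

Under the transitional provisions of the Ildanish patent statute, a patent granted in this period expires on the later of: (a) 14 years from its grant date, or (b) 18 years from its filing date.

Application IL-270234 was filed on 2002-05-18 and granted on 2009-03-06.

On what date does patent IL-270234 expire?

(a) grant + 14 years → 6 March 2023.
(b) filing + 18 years → 18 May 2020.
Later of the two: 6 March 2023.

2023-03-06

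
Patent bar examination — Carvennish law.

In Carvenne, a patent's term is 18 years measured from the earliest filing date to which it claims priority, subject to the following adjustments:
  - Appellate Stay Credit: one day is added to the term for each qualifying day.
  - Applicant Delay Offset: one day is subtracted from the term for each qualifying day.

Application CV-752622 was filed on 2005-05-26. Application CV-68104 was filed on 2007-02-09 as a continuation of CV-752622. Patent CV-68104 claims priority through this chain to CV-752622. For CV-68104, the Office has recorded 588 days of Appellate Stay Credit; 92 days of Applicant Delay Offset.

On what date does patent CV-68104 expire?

2024-10-03

Earliest priority filing: 26 May 2005.
Base term: 26 May 2005 + 18 years → 26 May 2023.
Appellate Stay Credit: +588 days → 3 January 2025.
Applicant Delay Offset: −92 days → 3 October 2024.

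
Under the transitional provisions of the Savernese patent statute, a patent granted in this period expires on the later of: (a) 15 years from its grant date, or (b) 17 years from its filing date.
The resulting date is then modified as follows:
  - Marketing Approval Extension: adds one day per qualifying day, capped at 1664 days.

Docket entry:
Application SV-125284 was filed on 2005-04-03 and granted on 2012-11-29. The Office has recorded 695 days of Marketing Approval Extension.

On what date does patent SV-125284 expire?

2029-10-24

(a) grant + 15 years → 29 November 2027.
(b) filing + 17 years → 3 April 2022.
Later of the two: 29 November 2027.
Marketing Approval Extension: 695 days (within the 1664-day cap) → +695 days → 24 October 2029.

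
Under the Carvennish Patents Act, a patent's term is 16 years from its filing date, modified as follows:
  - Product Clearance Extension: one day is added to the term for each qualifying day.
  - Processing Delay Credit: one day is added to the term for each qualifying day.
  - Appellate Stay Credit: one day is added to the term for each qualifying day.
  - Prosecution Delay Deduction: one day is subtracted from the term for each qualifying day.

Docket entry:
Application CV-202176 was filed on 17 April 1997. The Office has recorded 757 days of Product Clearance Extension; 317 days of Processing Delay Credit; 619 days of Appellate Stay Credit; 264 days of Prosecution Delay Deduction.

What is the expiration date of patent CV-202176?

Base term: filing date + 16 years → 17 April 2013.
Product Clearance Extension: +757 days → 14 May 2015.
Processing Delay Credit: +317 days → 26 March 2016.
Appellate Stay Credit: +619 days → 5 December 2017.
Prosecution Delay Deduction: −264 days → 16 March 2017.

2017-03-16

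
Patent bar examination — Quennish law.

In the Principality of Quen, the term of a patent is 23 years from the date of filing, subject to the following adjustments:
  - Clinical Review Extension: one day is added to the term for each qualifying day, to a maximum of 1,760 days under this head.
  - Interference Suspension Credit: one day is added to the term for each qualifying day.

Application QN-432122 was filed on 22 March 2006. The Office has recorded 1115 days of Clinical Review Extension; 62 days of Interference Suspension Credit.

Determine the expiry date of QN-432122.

2032-06-11

Base term: filing date + 23 years → 22 March 2029.
Clinical Review Extension: 1115 days (within the 1760-day cap) → +1115 days → 10 April 2032.
Interference Suspension Credit: +62 days → 11 June 2032.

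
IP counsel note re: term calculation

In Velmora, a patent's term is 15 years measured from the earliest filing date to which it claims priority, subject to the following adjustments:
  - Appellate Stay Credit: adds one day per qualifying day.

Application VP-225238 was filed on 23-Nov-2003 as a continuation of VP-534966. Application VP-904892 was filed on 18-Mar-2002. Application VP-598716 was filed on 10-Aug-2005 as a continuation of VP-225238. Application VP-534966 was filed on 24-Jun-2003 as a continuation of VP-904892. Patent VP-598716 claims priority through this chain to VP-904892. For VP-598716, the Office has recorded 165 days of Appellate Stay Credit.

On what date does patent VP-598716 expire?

Earliest priority filing: 18 March 2002.
Base term: 18 March 2002 + 15 years → 18 March 2017.
Appellate Stay Credit: +165 days → 30 August 2017.

2017-08-30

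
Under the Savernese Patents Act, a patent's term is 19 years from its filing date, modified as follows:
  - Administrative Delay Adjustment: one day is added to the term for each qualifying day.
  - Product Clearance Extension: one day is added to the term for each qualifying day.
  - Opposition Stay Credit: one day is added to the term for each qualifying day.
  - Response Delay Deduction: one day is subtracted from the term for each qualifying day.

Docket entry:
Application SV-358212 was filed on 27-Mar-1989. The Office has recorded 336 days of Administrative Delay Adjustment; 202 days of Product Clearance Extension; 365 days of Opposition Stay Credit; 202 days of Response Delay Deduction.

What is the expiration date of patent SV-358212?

February 26, 2010

Base term: filing date + 19 years → 27 March 2008.
Administrative Delay Adjustment: +336 days → 26 February 2009.
Product Clearance Extension: +202 days → 16 September 2009.
Opposition Stay Credit: +365 days → 16 September 2010.
Response Delay Deduction: −202 days → 26 February 2010.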